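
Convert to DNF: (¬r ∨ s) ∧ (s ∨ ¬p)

(¬r ∧ ¬p) ∨ s

(¬r ∨ s) ∧ (s ∨ ¬p)
= (¬r ∧ s) ∨ (¬r ∧ ¬p) ∨ (s ∧ s) ∨ (s ∧ ¬p)   — distribute ∧ over ∨
= (¬r ∧ ¬p) ∨ s   — simplify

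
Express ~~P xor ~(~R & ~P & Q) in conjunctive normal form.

~~P xor ~(~R & ~P & Q)
≡ (~~P | ~(~R & ~P & Q)) & ~(~~P & ~(~R & ~P & Q))   (expand xor)
≡ (P | ~(~R & ~P & Q)) & ~(~~P & ~(~R & ~P & Q))   (double negation)
≡ (P | ~~R | ~~P | ~Q) & ~(~~P & ~(~R & ~P & Q))   (De Morgan)
≡ (P | R | ~~P | ~Q) & ~(~~P & ~(~R & ~P & Q))   (double negation)
≡ (P | R | P | ~Q) & ~(~~P & ~(~R & ~P & Q))   (double negation)
≡ (P | R | P | ~Q) & (~~~P | ~~(~R & ~P & Q))   (De Morgan)
≡ (P | R | P | ~Q) & (~P | ~~(~R & ~P & Q))   (double negation)
≡ (P | R | P | ~Q) & (~P | (~R & ~P & Q))   (double negation)
≡ (P | R | P | ~Q) & (~P | ~R) & (~P | ~P) & (~P | Q)   (distribute | over &)
≡ (P | R | ~Q) & ~P   (simplify)

(P | R | ~Q) & ~P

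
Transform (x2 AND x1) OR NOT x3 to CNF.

(x2 AND x1) OR NOT x3
⇔ (x2 OR NOT x3) AND (x1 OR NOT x3)   [distribute OR over AND]

(x2 OR NOT x3) AND (x1 OR NOT x3)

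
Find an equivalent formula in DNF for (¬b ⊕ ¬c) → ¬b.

(b ∧ c) ∨ ¬b

(¬b ⊕ ¬c) → ¬b
≡ ¬(¬b ⊕ ¬c) ∨ ¬b   (eliminate →)
≡ ¬((¬b ∧ ¬¬c) ∨ (¬¬b ∧ ¬c)) ∨ ¬b   (expand ⊕)
≡ (¬(¬b ∧ ¬¬c) ∧ ¬(¬¬b ∧ ¬c)) ∨ ¬b   (De Morgan)
≡ ((¬¬b ∨ ¬¬¬c) ∧ ¬(¬¬b ∧ ¬c)) ∨ ¬b   (De Morgan)
≡ ((b ∨ ¬¬¬c) ∧ ¬(¬¬b ∧ ¬c)) ∨ ¬b   (double negation)
≡ ((b ∨ ¬c) ∧ ¬(¬¬b ∧ ¬c)) ∨ ¬b   (double negation)
≡ ((b ∨ ¬c) ∧ (¬¬¬b ∨ ¬¬c)) ∨ ¬b   (De Morgan)
≡ ((b ∨ ¬c) ∧ (¬b ∨ ¬¬c)) ∨ ¬b   (double negation)
≡ ((b ∨ ¬c) ∧ (¬b ∨ c)) ∨ ¬b   (double negation)
≡ (b ∧ ¬b) ∨ (b ∧ c) ∨ (¬c ∧ ¬b) ∨ (¬c ∧ c) ∨ ¬b   (distribute ∧ over ∨)
≡ (b ∧ c) ∨ ¬b   (simplify)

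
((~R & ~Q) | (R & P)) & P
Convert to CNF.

((~R & ~Q) | (R & P)) & P
≡ (~R | R) & (~R | P) & (~Q | R) & (~Q | P) & P   — distribute | over &
≡ (~Q | R) & P   — simplify

(~Q | R) & P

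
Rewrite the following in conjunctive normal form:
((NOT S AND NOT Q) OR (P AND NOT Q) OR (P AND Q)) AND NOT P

((NOT S AND NOT Q) OR (P AND NOT Q) OR (P AND Q)) AND NOT P
⇔ (NOT S OR P OR P) AND (NOT S OR P OR Q) AND (NOT S OR NOT Q OR P) AND (NOT S OR NOT Q OR Q) AND (NOT Q OR P OR P) AND (NOT Q OR P OR Q) AND (NOT Q OR NOT Q OR P) AND (NOT Q OR NOT Q OR Q) AND NOT P   [distribute OR over AND]
⇔ (NOT S OR P) AND (NOT Q OR P) AND NOT P   [simplify]

(NOT S OR P) AND (NOT Q OR P) AND NOT P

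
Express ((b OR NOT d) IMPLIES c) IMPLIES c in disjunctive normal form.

(b AND NOT c) OR (NOT d AND NOT c) OR c

((b OR NOT d) IMPLIES c) IMPLIES c
⇔ NOT ((b OR NOT d) IMPLIES c) OR c
⇔ NOT (NOT (b OR NOT d) OR c) OR c
⇔ (NOT NOT (b OR NOT d) AND NOT c) OR c
⇔ ((b OR NOT d) AND NOT c) OR c
⇔ (b AND NOT c) OR (NOT d AND NOT c) OR c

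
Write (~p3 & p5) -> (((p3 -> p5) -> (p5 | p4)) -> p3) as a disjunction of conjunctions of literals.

(~p3 & p5) -> (((p3 -> p5) -> (p5 | p4)) -> p3)
≡ ~(~p3 & p5) | (((p3 -> p5) -> (p5 | p4)) -> p3)   — eliminate ->
≡ ~(~p3 & p5) | ~((p3 -> p5) -> (p5 | p4)) | p3   — eliminate ->
≡ ~(~p3 & p5) | ~(~(p3 -> p5) | p5 | p4) | p3   — eliminate ->
≡ ~(~p3 & p5) | ~(~(~p3 | p5) | p5 | p4) | p3   — eliminate ->
≡ ~~p3 | ~p5 | ~(~(~p3 | p5) | p5 | p4) | p3   — De Morgan
≡ p3 | ~p5 | ~(~(~p3 | p5) | p5 | p4) | p3   — double negation
≡ p3 | ~p5 | (~~(~p3 | p5) & ~p5 & ~p4) | p3   — De Morgan
≡ p3 | ~p5 | ((~p3 | p5) & ~p5 & ~p4) | p3   — double negation
≡ p3 | ~p5 | (~p3 & ~p5 & ~p4) | (p5 & ~p5 & ~p4) | p3   — distribute & over |
≡ p3 | ~p5   — simplify

p3 | ~p5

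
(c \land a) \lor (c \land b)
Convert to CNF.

(c \land a) \lor (c \land b)
≡ (c \lor c) \land (c \lor b) \land (a \lor c) \land (a \lor b)   [distribute \lor over \land]
≡ c \land (a \lor b)   [simplify]

c \land (a \lor b)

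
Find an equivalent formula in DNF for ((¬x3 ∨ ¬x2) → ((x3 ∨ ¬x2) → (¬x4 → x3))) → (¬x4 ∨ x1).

((¬x3 ∨ ¬x2) → ((x3 ∨ ¬x2) → (¬x4 → x3))) → (¬x4 ∨ x1)
= ¬((¬x3 ∨ ¬x2) → ((x3 ∨ ¬x2) → (¬x4 → x3))) ∨ ¬x4 ∨ x1   [eliminate →]
= ¬(¬(¬x3 ∨ ¬x2) ∨ ((x3 ∨ ¬x2) → (¬x4 → x3))) ∨ ¬x4 ∨ x1   [eliminate →]
= ¬(¬(¬x3 ∨ ¬x2) ∨ ¬(x3 ∨ ¬x2) ∨ (¬x4 → x3)) ∨ ¬x4 ∨ x1   [eliminate →]
= ¬(¬(¬x3 ∨ ¬x2) ∨ ¬(x3 ∨ ¬x2) ∨ ¬¬x4 ∨ x3) ∨ ¬x4 ∨ x1   [eliminate →]
= (¬¬(¬x3 ∨ ¬x2) ∧ ¬¬(x3 ∨ ¬x2) ∧ ¬¬¬x4 ∧ ¬x3) ∨ ¬x4 ∨ x1   [De Morgan]
= ((¬x3 ∨ ¬x2) ∧ ¬¬(x3 ∨ ¬x2) ∧ ¬¬¬x4 ∧ ¬x3) ∨ ¬x4 ∨ x1   [double negation]
= ((¬x3 ∨ ¬x2) ∧ (x3 ∨ ¬x2) ∧ ¬¬¬x4 ∧ ¬x3) ∨ ¬x4 ∨ x1   [double negation]
= ((¬x3 ∨ ¬x2) ∧ (x3 ∨ ¬x2) ∧ ¬x4 ∧ ¬x3) ∨ ¬x4 ∨ x1   [double negation]
= (¬x3 ∧ x3 ∧ ¬x4 ∧ ¬x3) ∨ (¬x3 ∧ ¬x2 ∧ ¬x4 ∧ ¬x3) ∨ (¬x2 ∧ x3 ∧ ¬x4 ∧ ¬x3) ∨ (¬x2 ∧ ¬x2 ∧ ¬x4 ∧ ¬x3) ∨ ¬x4 ∨ x1   [distribute ∧ over ∨]
= ¬x4 ∨ x1   [simplify]

¬x4 ∨ x1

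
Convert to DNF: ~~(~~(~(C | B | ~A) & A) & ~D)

~~(~~(~(C | B | ~A) & A) & ~D)
≡ ~~(~(C | B | ~A) & A) & ~D
≡ ~(C | B | ~A) & A & ~D
≡ ~C & ~B & ~~A & A & ~D
≡ ~C & ~B & A & A & ~D
≡ ~C & ~B & A & ~D

~C & ~B & A & ~D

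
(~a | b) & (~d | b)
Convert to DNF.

(~a & ~d) | b

(~a | b) & (~d | b)
⇔ (~a & ~d) | (~a & b) | (b & ~d) | (b & b)   (distribute & over |)
⇔ (~a & ~d) | b   (simplify)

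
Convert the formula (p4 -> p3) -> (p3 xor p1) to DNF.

(p4 & ~p3) | (p3 & ~p1) | (~p3 & p1)

(p4 -> p3) -> (p3 xor p1)
≡ ~(p4 -> p3) | (p3 xor p1)   [eliminate ->]
≡ ~(~p4 | p3) | (p3 xor p1)   [eliminate ->]
≡ ~(~p4 | p3) | (p3 & ~p1) | (~p3 & p1)   [expand xor]
≡ (~~p4 & ~p3) | (p3 & ~p1) | (~p3 & p1)   [De Morgan]
≡ (p4 & ~p3) | (p3 & ~p1) | (~p3 & p1)   [double negation]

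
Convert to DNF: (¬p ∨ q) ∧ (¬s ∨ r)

(¬p ∧ ¬s) ∨ (¬p ∧ r) ∨ (q ∧ ¬s) ∨ (q ∧ r)

(¬p ∨ q) ∧ (¬s ∨ r)
⇔ (¬p ∧ ¬s) ∨ (¬p ∧ r) ∨ (q ∧ ¬s) ∨ (q ∧ r)   — distribute ∧ over ∨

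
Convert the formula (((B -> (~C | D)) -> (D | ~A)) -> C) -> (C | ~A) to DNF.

(D & ~C) | C | ~A

(((B -> (~C | D)) -> (D | ~A)) -> C) -> (C | ~A)
≡ ~(((B -> (~C | D)) -> (D | ~A)) -> C) | C | ~A   [eliminate ->]
≡ ~(~((B -> (~C | D)) -> (D | ~A)) | C) | C | ~A   [eliminate ->]
≡ ~(~(~(B -> (~C | D)) | D | ~A) | C) | C | ~A   [eliminate ->]
≡ ~(~(~(~B | ~C | D) | D | ~A) | C) | C | ~A   [eliminate ->]
≡ (~~(~(~B | ~C | D) | D | ~A) & ~C) | C | ~A   [De Morgan]
≡ ((~(~B | ~C | D) | D | ~A) & ~C) | C | ~A   [double negation]
≡ (((~~B & ~~C & ~D) | D | ~A) & ~C) | C | ~A   [De Morgan]
≡ (((B & ~~C & ~D) | D | ~A) & ~C) | C | ~A   [double negation]
≡ (((B & C & ~D) | D | ~A) & ~C) | C | ~A   [double negation]
≡ (B & C & ~D & ~C) | (D & ~C) | (~A & ~C) | C | ~A   [distribute & over |]
≡ (D & ~C) | C | ~A   [simplify]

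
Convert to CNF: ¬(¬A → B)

¬A ∧ ¬B

¬(¬A → B)
= ¬(¬¬A ∨ B)
= ¬¬¬A ∧ ¬B
= ¬A ∧ ¬B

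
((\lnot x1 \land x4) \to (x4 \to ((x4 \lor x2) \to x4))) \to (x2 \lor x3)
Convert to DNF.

x2 \lor x3

((\lnot x1 \land x4) \to (x4 \to ((x4 \lor x2) \to x4))) \to (x2 \lor x3)
= \lnot ((\lnot x1 \land x4) \to (x4 \to ((x4 \lor x2) \to x4))) \lor x2 \lor x3   — eliminate \to
= \lnot (\lnot (\lnot x1 \land x4) \lor (x4 \to ((x4 \lor x2) \to x4))) \lor x2 \lor x3   — eliminate \to
= \lnot (\lnot (\lnot x1 \land x4) \lor \lnot x4 \lor ((x4 \lor x2) \to x4)) \lor x2 \lor x3   — eliminate \to
= \lnot (\lnot (\lnot x1 \land x4) \lor \lnot x4 \lor \lnot (x4 \lor x2) \lor x4) \lor x2 \lor x3   — eliminate \to
= (\lnot \lnot (\lnot x1 \land x4) \land \lnot \lnot x4 \land \lnot \lnot (x4 \lor x2) \land \lnot x4) \lor x2 \lor x3   — De Morgan
= (\lnot x1 \land x4 \land \lnot \lnot x4 \land \lnot \lnot (x4 \lor x2) \land \lnot x4) \lor x2 \lor x3   — double negation
= (\lnot x1 \land x4 \land x4 \land \lnot \lnot (x4 \lor x2) \land \lnot x4) \lor x2 \lor x3   — double negation
= (\lnot x1 \land x4 \land x4 \land (x4 \lor x2) \land \lnot x4) \lor x2 \lor x3   — double negation
= (\lnot x1 \land x4 \land x4 \land x4 \land \lnot x4) \lor (\lnot x1 \land x4 \land x4 \land x2 \land \lnot x4) \lor x2 \lor x3   — distribute \land over \lor
= x2 \lor x3   — simplify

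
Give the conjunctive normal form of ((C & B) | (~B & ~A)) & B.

((C & B) | (~B & ~A)) & B
≡ (C | ~B) & (C | ~A) & (B | ~B) & (B | ~A) & B   (distribute | over &)
≡ (C | ~B) & (C | ~A) & B   (simplify)

(C | ~B) & (C | ~A) & B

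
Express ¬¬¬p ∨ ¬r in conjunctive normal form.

¬¬¬p ∨ ¬r
≡ ¬p ∨ ¬r   [double negation]

¬p ∨ ¬r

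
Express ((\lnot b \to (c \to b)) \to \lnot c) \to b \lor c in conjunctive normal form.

((\lnot b \to (c \to b)) \to \lnot c) \to b \lor c
= \lnot ((\lnot b \to (c \to b)) \to \lnot c) \lor b \lor c   (eliminate \to)
= \lnot (\lnot (\lnot b \to (c \to b)) \lor \lnot c) \lor b \lor c   (eliminate \to)
= \lnot (\lnot (\lnot \lnot b \lor (c \to b)) \lor \lnot c) \lor b \lor c   (eliminate \to)
= \lnot (\lnot (\lnot \lnot b \lor \lnot c \lor b) \lor \lnot c) \lor b \lor c   (eliminate \to)
= \lnot \lnot (\lnot \lnot b \lor \lnot c \lor b) \land \lnot \lnot c \lor b \lor c   (De Morgan)
= (\lnot \lnot b \lor \lnot c \lor b) \land \lnot \lnot c \lor b \lor c   (double negation)
= (b \lor \lnot c \lor b) \land \lnot \lnot c \lor b \lor c   (double negation)
= (b \lor \lnot c \lor b) \land c \lor b \lor c   (double negation)
= (b \lor \lnot c \lor b \lor b \lor c) \land (c \lor b \lor c)   (distribute \lor over \land)
= c \lor b   (simplify)

c \lor b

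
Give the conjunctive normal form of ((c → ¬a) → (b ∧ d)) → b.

¬c ∨ ¬a ∨ b

((c → ¬a) → (b ∧ d)) → b
⇔ ¬((c → ¬a) → (b ∧ d)) ∨ b
⇔ ¬(¬(c → ¬a) ∨ (b ∧ d)) ∨ b
⇔ ¬(¬(¬c ∨ ¬a) ∨ (b ∧ d)) ∨ b
⇔ (¬¬(¬c ∨ ¬a) ∧ ¬(b ∧ d)) ∨ b
⇔ ((¬c ∨ ¬a) ∧ ¬(b ∧ d)) ∨ b
⇔ ((¬c ∨ ¬a) ∧ (¬b ∨ ¬d)) ∨ b
⇔ (¬c ∨ ¬a ∨ b) ∧ (¬b ∨ ¬d ∨ b)
⇔ ¬c ∨ ¬a ∨ b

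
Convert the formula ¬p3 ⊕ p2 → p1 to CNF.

¬p3 ⊕ p2 → p1
≡ ¬(¬p3 ⊕ p2) ∨ p1
≡ ¬((¬p3 ∨ p2) ∧ ¬(¬p3 ∧ p2)) ∨ p1
≡ ¬(¬p3 ∨ p2) ∨ ¬¬(¬p3 ∧ p2) ∨ p1
≡ ¬¬p3 ∧ ¬p2 ∨ ¬¬(¬p3 ∧ p2) ∨ p1
≡ p3 ∧ ¬p2 ∨ ¬¬(¬p3 ∧ p2) ∨ p1
≡ p3 ∧ ¬p2 ∨ ¬p3 ∧ p2 ∨ p1
≡ (p3 ∨ ¬p3 ∨ p1) ∧ (p3 ∨ p2 ∨ p1) ∧ (¬p2 ∨ ¬p3 ∨ p1) ∧ (¬p2 ∨ p2 ∨ p1)
≡ (p3 ∨ p2 ∨ p1) ∧ (¬p2 ∨ ¬p3 ∨ p1)

(p3 ∨ p2 ∨ p1) ∧ (¬p2 ∨ ¬p3 ∨ p1)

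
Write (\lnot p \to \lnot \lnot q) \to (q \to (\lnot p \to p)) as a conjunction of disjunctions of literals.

\lnot q \lor p

(\lnot p \to \lnot \lnot q) \to (q \to (\lnot p \to p))
≡ \lnot (\lnot p \to \lnot \lnot q) \lor (q \to (\lnot p \to p))
≡ \lnot (\lnot \lnot p \lor \lnot \lnot q) \lor (q \to (\lnot p \to p))
≡ \lnot (\lnot \lnot p \lor \lnot \lnot q) \lor \lnot q \lor (\lnot p \to p)
≡ \lnot (\lnot \lnot p \lor \lnot \lnot q) \lor \lnot q \lor \lnot \lnot p \lor p
≡ (\lnot \lnot \lnot p \land \lnot \lnot \lnot q) \lor \lnot q \lor \lnot \lnot p \lor p
≡ (\lnot p \land \lnot \lnot \lnot q) \lor \lnot q \lor \lnot \lnot p \lor p
≡ (\lnot p \land \lnot q) \lor \lnot q \lor \lnot \lnot p \lor p
≡ (\lnot p \land \lnot q) \lor \lnot q \lor p \lor p
≡ (\lnot p \lor \lnot q \lor p \lor p) \land (\lnot q \lor \lnot q \lor p \lor p)
≡ \lnot q \lor p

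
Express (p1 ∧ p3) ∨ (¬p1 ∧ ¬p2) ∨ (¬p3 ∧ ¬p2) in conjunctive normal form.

(p1 ∧ p3) ∨ (¬p1 ∧ ¬p2) ∨ (¬p3 ∧ ¬p2)
≡ (p1 ∨ ¬p1 ∨ ¬p3) ∧ (p1 ∨ ¬p1 ∨ ¬p2) ∧ (p1 ∨ ¬p2 ∨ ¬p3) ∧ (p1 ∨ ¬p2 ∨ ¬p2) ∧ (p3 ∨ ¬p1 ∨ ¬p3) ∧ (p3 ∨ ¬p1 ∨ ¬p2) ∧ (p3 ∨ ¬p2 ∨ ¬p3) ∧ (p3 ∨ ¬p2 ∨ ¬p2)   — distribute ∨ over ∧
≡ (p1 ∨ ¬p2) ∧ (p3 ∨ ¬p2)   — simplify

(p1 ∨ ¬p2) ∧ (p3 ∨ ¬p2)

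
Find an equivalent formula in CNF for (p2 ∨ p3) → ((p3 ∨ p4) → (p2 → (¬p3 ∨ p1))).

¬p2 ∨ ¬p3 ∨ p1

(p2 ∨ p3) → ((p3 ∨ p4) → (p2 → (¬p3 ∨ p1)))
≡ ¬(p2 ∨ p3) ∨ ((p3 ∨ p4) → (p2 → (¬p3 ∨ p1)))   (eliminate →)
≡ ¬(p2 ∨ p3) ∨ ¬(p3 ∨ p4) ∨ (p2 → (¬p3 ∨ p1))   (eliminate →)
≡ ¬(p2 ∨ p3) ∨ ¬(p3 ∨ p4) ∨ ¬p2 ∨ ¬p3 ∨ p1   (eliminate →)
≡ (¬p2 ∧ ¬p3) ∨ ¬(p3 ∨ p4) ∨ ¬p2 ∨ ¬p3 ∨ p1   (De Morgan)
≡ (¬p2 ∧ ¬p3) ∨ (¬p3 ∧ ¬p4) ∨ ¬p2 ∨ ¬p3 ∨ p1   (De Morgan)
≡ (¬p2 ∨ ¬p3 ∨ ¬p2 ∨ ¬p3 ∨ p1) ∧ (¬p2 ∨ ¬p4 ∨ ¬p2 ∨ ¬p3 ∨ p1) ∧ (¬p3 ∨ ¬p3 ∨ ¬p2 ∨ ¬p3 ∨ p1) ∧ (¬p3 ∨ ¬p4 ∨ ¬p2 ∨ ¬p3 ∨ p1)   (distribute ∨ over ∧)
≡ ¬p2 ∨ ¬p3 ∨ p1   (simplify)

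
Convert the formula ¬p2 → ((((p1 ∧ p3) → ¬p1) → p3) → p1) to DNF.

¬p2 → ((((p1 ∧ p3) → ¬p1) → p3) → p1)
≡ ¬¬p2 ∨ ((((p1 ∧ p3) → ¬p1) → p3) → p1)   [eliminate →]
≡ ¬¬p2 ∨ ¬(((p1 ∧ p3) → ¬p1) → p3) ∨ p1   [eliminate →]
≡ ¬¬p2 ∨ ¬(¬((p1 ∧ p3) → ¬p1) ∨ p3) ∨ p1   [eliminate →]
≡ ¬¬p2 ∨ ¬(¬(¬(p1 ∧ p3) ∨ ¬p1) ∨ p3) ∨ p1   [eliminate →]
≡ p2 ∨ ¬(¬(¬(p1 ∧ p3) ∨ ¬p1) ∨ p3) ∨ p1   [double negation]
≡ p2 ∨ (¬¬(¬(p1 ∧ p3) ∨ ¬p1) ∧ ¬p3) ∨ p1   [De Morgan]
≡ p2 ∨ ((¬(p1 ∧ p3) ∨ ¬p1) ∧ ¬p3) ∨ p1   [double negation]
≡ p2 ∨ ((¬p1 ∨ ¬p3 ∨ ¬p1) ∧ ¬p3) ∨ p1   [De Morgan]
≡ p2 ∨ (¬p1 ∧ ¬p3) ∨ (¬p3 ∧ ¬p3) ∨ (¬p1 ∧ ¬p3) ∨ p1   [distribute ∧ over ∨]
≡ p2 ∨ ¬p3 ∨ p1   [simplify]

p2 ∨ ¬p3 ∨ p1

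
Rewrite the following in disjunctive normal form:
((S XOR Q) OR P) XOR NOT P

((S XOR Q) OR P) XOR NOT P
≡ (((S XOR Q) OR P) AND NOT NOT P) OR (NOT ((S XOR Q) OR P) AND NOT P)   — expand XOR
≡ (((S AND NOT Q) OR (NOT S AND Q) OR P) AND NOT NOT P) OR (NOT ((S XOR Q) OR P) AND NOT P)   — expand XOR
≡ (((S AND NOT Q) OR (NOT S AND Q) OR P) AND NOT NOT P) OR (NOT ((S AND NOT Q) OR (NOT S AND Q) OR P) AND NOT P)   — expand XOR
≡ (((S AND NOT Q) OR (NOT S AND Q) OR P) AND P) OR (NOT ((S AND NOT Q) OR (NOT S AND Q) OR P) AND NOT P)   — double negation
≡ (((S AND NOT Q) OR (NOT S AND Q) OR P) AND P) OR (NOT (S AND NOT Q) AND NOT (NOT S AND Q) AND NOT P AND NOT P)   — De Morgan
≡ (((S AND NOT Q) OR (NOT S AND Q) OR P) AND P) OR ((NOT S OR NOT NOT Q) AND NOT (NOT S AND Q) AND NOT P AND NOT P)   — De Morgan
≡ (((S AND NOT Q) OR (NOT S AND Q) OR P) AND P) OR ((NOT S OR Q) AND NOT (NOT S AND Q) AND NOT P AND NOT P)   — double negation
≡ (((S AND NOT Q) OR (NOT S AND Q) OR P) AND P) OR ((NOT S OR Q) AND (NOT NOT S OR NOT Q) AND NOT P AND NOT P)   — De Morgan
≡ (((S AND NOT Q) OR (NOT S AND Q) OR P) AND P) OR ((NOT S OR Q) AND (S OR NOT Q) AND NOT P AND NOT P)   — double negation
≡ (S AND NOT Q AND P) OR (NOT S AND Q AND P) OR (P AND P) OR (NOT S AND S AND NOT P AND NOT P) OR (NOT S AND NOT Q AND NOT P AND NOT P) OR (Q AND S AND NOT P AND NOT P) OR (Q AND NOT Q AND NOT P AND NOT P)   — distribute AND over OR
≡ P OR (NOT S AND NOT Q AND NOT P) OR (Q AND S AND NOT P)   — simplify

P OR (NOT S AND NOT Q AND NOT P) OR (Q AND S AND NOT P)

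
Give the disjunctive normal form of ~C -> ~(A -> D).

~C -> ~(A -> D)
= ~~C | ~(A -> D)   (eliminate ->)
= ~~C | ~(~A | D)   (eliminate ->)
= C | ~(~A | D)   (double negation)
= C | (~~A & ~D)   (De Morgan)
= C | (A & ~D)   (double negation)

C | (A & ~D)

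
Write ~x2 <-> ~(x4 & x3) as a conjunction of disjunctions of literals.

(x2 | ~x4 | ~x3) & (x4 | ~x2) & (x3 | ~x2)

~x2 <-> ~(x4 & x3)
≡ (~x2 -> ~(x4 & x3)) & (~(x4 & x3) -> ~x2)   (eliminate <->)
≡ (~~x2 | ~(x4 & x3)) & (~(x4 & x3) -> ~x2)   (eliminate ->)
≡ (~~x2 | ~(x4 & x3)) & (~~(x4 & x3) | ~x2)   (eliminate ->)
≡ (x2 | ~(x4 & x3)) & (~~(x4 & x3) | ~x2)   (double negation)
≡ (x2 | ~x4 | ~x3) & (~~(x4 & x3) | ~x2)   (De Morgan)
≡ (x2 | ~x4 | ~x3) & ((x4 & x3) | ~x2)   (double negation)
≡ (x2 | ~x4 | ~x3) & (x4 | ~x2) & (x3 | ~x2)   (distribute | over &)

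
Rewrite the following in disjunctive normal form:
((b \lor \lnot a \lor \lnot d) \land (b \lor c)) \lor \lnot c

((b \lor \lnot a \lor \lnot d) \land (b \lor c)) \lor \lnot c
= (b \land b) \lor (b \land c) \lor (\lnot a \land b) \lor (\lnot a \land c) \lor (\lnot d \land b) \lor (\lnot d \land c) \lor \lnot c   (distribute \land over \lor)
= b \lor (\lnot a \land c) \lor (\lnot d \land c) \lor \lnot c   (simplify)

b \lor (\lnot a \land c) \lor (\lnot d \land c) \lor \lnot c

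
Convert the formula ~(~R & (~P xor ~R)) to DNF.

R | (~R & ~P)

~(~R & (~P xor ~R))
≡ ~(~R & ((~P & ~~R) | (~~P & ~R)))   [expand xor]
≡ ~~R | ~((~P & ~~R) | (~~P & ~R))   [De Morgan]
≡ R | ~((~P & ~~R) | (~~P & ~R))   [double negation]
≡ R | (~(~P & ~~R) & ~(~~P & ~R))   [De Morgan]
≡ R | ((~~P | ~~~R) & ~(~~P & ~R))   [De Morgan]
≡ R | ((P | ~~~R) & ~(~~P & ~R))   [double negation]
≡ R | ((P | ~R) & ~(~~P & ~R))   [double negation]
≡ R | ((P | ~R) & (~~~P | ~~R))   [De Morgan]
≡ R | ((P | ~R) & (~P | ~~R))   [double negation]
≡ R | ((P | ~R) & (~P | R))   [double negation]
≡ R | (P & ~P) | (P & R) | (~R & ~P) | (~R & R)   [distribute & over |]
≡ R | (~R & ~P)   [simplify]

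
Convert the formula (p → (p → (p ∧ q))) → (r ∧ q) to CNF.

(p → (p → (p ∧ q))) → (r ∧ q)
⇔ ¬(p → (p → (p ∧ q))) ∨ (r ∧ q)   [eliminate →]
⇔ ¬(¬p ∨ (p → (p ∧ q))) ∨ (r ∧ q)   [eliminate →]
⇔ ¬(¬p ∨ ¬p ∨ (p ∧ q)) ∨ (r ∧ q)   [eliminate →]
⇔ (¬¬p ∧ ¬¬p ∧ ¬(p ∧ q)) ∨ (r ∧ q)   [De Morgan]
⇔ (p ∧ ¬¬p ∧ ¬(p ∧ q)) ∨ (r ∧ q)   [double negation]
⇔ (p ∧ p ∧ ¬(p ∧ q)) ∨ (r ∧ q)   [double negation]
⇔ (p ∧ p ∧ (¬p ∨ ¬q)) ∨ (r ∧ q)   [De Morgan]
⇔ (p ∨ r) ∧ (p ∨ q) ∧ (p ∨ r) ∧ (p ∨ q) ∧ (¬p ∨ ¬q ∨ r) ∧ (¬p ∨ ¬q ∨ q)   [distribute ∨ over ∧]
⇔ (p ∨ r) ∧ (p ∨ q) ∧ (¬p ∨ ¬q ∨ r)   [simplify]

(p ∨ r) ∧ (p ∨ q) ∧ (¬p ∨ ¬q ∨ r)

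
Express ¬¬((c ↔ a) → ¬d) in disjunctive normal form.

c ∧ ¬a ∨ a ∧ ¬c ∨ ¬d

¬¬((c ↔ a) → ¬d)
= ¬¬(¬(c ↔ a) ∨ ¬d)
= ¬¬(¬((c → a) ∧ (a → c)) ∨ ¬d)
= ¬¬(¬((¬c ∨ a) ∧ (a → c)) ∨ ¬d)
= ¬¬(¬((¬c ∨ a) ∧ (¬a ∨ c)) ∨ ¬d)
= ¬((¬c ∨ a) ∧ (¬a ∨ c)) ∨ ¬d
= ¬(¬c ∨ a) ∨ ¬(¬a ∨ c) ∨ ¬d
= ¬¬c ∧ ¬a ∨ ¬(¬a ∨ c) ∨ ¬d
= c ∧ ¬a ∨ ¬(¬a ∨ c) ∨ ¬d
= c ∧ ¬a ∨ ¬¬a ∧ ¬c ∨ ¬d
= c ∧ ¬a ∨ a ∧ ¬c ∨ ¬d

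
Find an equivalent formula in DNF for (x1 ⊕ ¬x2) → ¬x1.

(¬x2 ∧ x1) ∨ ¬x1

(x1 ⊕ ¬x2) → ¬x1
≡ ¬(x1 ⊕ ¬x2) ∨ ¬x1   (eliminate →)
≡ ¬((x1 ∧ ¬¬x2) ∨ (¬x1 ∧ ¬x2)) ∨ ¬x1   (expand ⊕)
≡ (¬(x1 ∧ ¬¬x2) ∧ ¬(¬x1 ∧ ¬x2)) ∨ ¬x1   (De Morgan)
≡ ((¬x1 ∨ ¬¬¬x2) ∧ ¬(¬x1 ∧ ¬x2)) ∨ ¬x1   (De Morgan)
≡ ((¬x1 ∨ ¬x2) ∧ ¬(¬x1 ∧ ¬x2)) ∨ ¬x1   (double negation)
≡ ((¬x1 ∨ ¬x2) ∧ (¬¬x1 ∨ ¬¬x2)) ∨ ¬x1   (De Morgan)
≡ ((¬x1 ∨ ¬x2) ∧ (x1 ∨ ¬¬x2)) ∨ ¬x1   (double negation)
≡ ((¬x1 ∨ ¬x2) ∧ (x1 ∨ x2)) ∨ ¬x1   (double negation)
≡ (¬x1 ∧ x1) ∨ (¬x1 ∧ x2) ∨ (¬x2 ∧ x1) ∨ (¬x2 ∧ x2) ∨ ¬x1   (distribute ∧ over ∨)
≡ (¬x2 ∧ x1) ∨ ¬x1   (simplify)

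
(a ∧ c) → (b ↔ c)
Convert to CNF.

¬a ∨ ¬c ∨ b

(a ∧ c) → (b ↔ c)
≡ ¬(a ∧ c) ∨ (b ↔ c)   — eliminate →
≡ ¬(a ∧ c) ∨ ((b → c) ∧ (c → b))   — eliminate ↔
≡ ¬(a ∧ c) ∨ ((¬b ∨ c) ∧ (c → b))   — eliminate →
≡ ¬(a ∧ c) ∨ ((¬b ∨ c) ∧ (¬c ∨ b))   — eliminate →
≡ ¬a ∨ ¬c ∨ ((¬b ∨ c) ∧ (¬c ∨ b))   — De Morgan
≡ (¬a ∨ ¬c ∨ ¬b ∨ c) ∧ (¬a ∨ ¬c ∨ ¬c ∨ b)   — distribute ∨ over ∧
≡ ¬a ∨ ¬c ∨ b   — simplify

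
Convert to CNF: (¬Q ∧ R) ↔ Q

(Q ∨ ¬R) ∧ ¬Q

(¬Q ∧ R) ↔ Q
⇔ ((¬Q ∧ R) → Q) ∧ (Q → (¬Q ∧ R))
⇔ (¬(¬Q ∧ R) ∨ Q) ∧ (Q → (¬Q ∧ R))
⇔ (¬(¬Q ∧ R) ∨ Q) ∧ (¬Q ∨ (¬Q ∧ R))
⇔ (¬¬Q ∨ ¬R ∨ Q) ∧ (¬Q ∨ (¬Q ∧ R))
⇔ (Q ∨ ¬R ∨ Q) ∧ (¬Q ∨ (¬Q ∧ R))
⇔ (Q ∨ ¬R ∨ Q) ∧ (¬Q ∨ ¬Q) ∧ (¬Q ∨ R)
⇔ (Q ∨ ¬R) ∧ ¬Q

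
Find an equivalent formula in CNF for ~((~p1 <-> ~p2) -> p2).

(p2 | ~p1) & ~p2

~((~p1 <-> ~p2) -> p2)
≡ ~(~(~p1 <-> ~p2) | p2)   (eliminate ->)
≡ ~(~((~p1 -> ~p2) & (~p2 -> ~p1)) | p2)   (eliminate <->)
≡ ~(~((~~p1 | ~p2) & (~p2 -> ~p1)) | p2)   (eliminate ->)
≡ ~(~((~~p1 | ~p2) & (~~p2 | ~p1)) | p2)   (eliminate ->)
≡ ~~((~~p1 | ~p2) & (~~p2 | ~p1)) & ~p2   (De Morgan)
≡ (~~p1 | ~p2) & (~~p2 | ~p1) & ~p2   (double negation)
≡ (p1 | ~p2) & (~~p2 | ~p1) & ~p2   (double negation)
≡ (p1 | ~p2) & (p2 | ~p1) & ~p2   (double negation)
≡ (p2 | ~p1) & ~p2   (simplify)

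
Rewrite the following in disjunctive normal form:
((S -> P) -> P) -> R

(~S & ~P) | R

((S -> P) -> P) -> R
= ~((S -> P) -> P) | R   (eliminate ->)
= ~(~(S -> P) | P) | R   (eliminate ->)
= ~(~(~S | P) | P) | R   (eliminate ->)
= (~~(~S | P) & ~P) | R   (De Morgan)
= ((~S | P) & ~P) | R   (double negation)
= (~S & ~P) | (P & ~P) | R   (distribute & over |)
= (~S & ~P) | R   (simplify)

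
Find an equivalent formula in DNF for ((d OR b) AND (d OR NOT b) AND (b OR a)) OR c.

(d AND b) OR (d AND a) OR c

((d OR b) AND (d OR NOT b) AND (b OR a)) OR c
⇔ (d AND d AND b) OR (d AND d AND a) OR (d AND NOT b AND b) OR (d AND NOT b AND a) OR (b AND d AND b) OR (b AND d AND a) OR (b AND NOT b AND b) OR (b AND NOT b AND a) OR c   [distribute AND over OR]
⇔ (d AND b) OR (d AND a) OR c   [simplify]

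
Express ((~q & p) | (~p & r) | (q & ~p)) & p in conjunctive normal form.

(~q | ~p) & p

((~q & p) | (~p & r) | (q & ~p)) & p
⇔ (~q | ~p | q) & (~q | ~p | ~p) & (~q | r | q) & (~q | r | ~p) & (p | ~p | q) & (p | ~p | ~p) & (p | r | q) & (p | r | ~p) & p   [distribute | over &]
⇔ (~q | ~p) & p   [simplify]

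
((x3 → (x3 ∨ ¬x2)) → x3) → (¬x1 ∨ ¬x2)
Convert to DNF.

((x3 → (x3 ∨ ¬x2)) → x3) → (¬x1 ∨ ¬x2)
⇔ ¬((x3 → (x3 ∨ ¬x2)) → x3) ∨ ¬x1 ∨ ¬x2   — eliminate →
⇔ ¬(¬(x3 → (x3 ∨ ¬x2)) ∨ x3) ∨ ¬x1 ∨ ¬x2   — eliminate →
⇔ ¬(¬(¬x3 ∨ x3 ∨ ¬x2) ∨ x3) ∨ ¬x1 ∨ ¬x2   — eliminate →
⇔ (¬¬(¬x3 ∨ x3 ∨ ¬x2) ∧ ¬x3) ∨ ¬x1 ∨ ¬x2   — De Morgan
⇔ ((¬x3 ∨ x3 ∨ ¬x2) ∧ ¬x3) ∨ ¬x1 ∨ ¬x2   — double negation
⇔ (¬x3 ∧ ¬x3) ∨ (x3 ∧ ¬x3) ∨ (¬x2 ∧ ¬x3) ∨ ¬x1 ∨ ¬x2   — distribute ∧ over ∨
⇔ ¬x3 ∨ ¬x1 ∨ ¬x2   — simplify

¬x3 ∨ ¬x1 ∨ ¬x2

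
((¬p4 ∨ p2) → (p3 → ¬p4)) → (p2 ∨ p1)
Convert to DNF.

p2 ∨ p1

((¬p4 ∨ p2) → (p3 → ¬p4)) → (p2 ∨ p1)
≡ ¬((¬p4 ∨ p2) → (p3 → ¬p4)) ∨ p2 ∨ p1   (eliminate →)
≡ ¬(¬(¬p4 ∨ p2) ∨ (p3 → ¬p4)) ∨ p2 ∨ p1   (eliminate →)
≡ ¬(¬(¬p4 ∨ p2) ∨ ¬p3 ∨ ¬p4) ∨ p2 ∨ p1   (eliminate →)
≡ (¬¬(¬p4 ∨ p2) ∧ ¬¬p3 ∧ ¬¬p4) ∨ p2 ∨ p1   (De Morgan)
≡ ((¬p4 ∨ p2) ∧ ¬¬p3 ∧ ¬¬p4) ∨ p2 ∨ p1   (double negation)
≡ ((¬p4 ∨ p2) ∧ p3 ∧ ¬¬p4) ∨ p2 ∨ p1   (double negation)
≡ ((¬p4 ∨ p2) ∧ p3 ∧ p4) ∨ p2 ∨ p1   (double negation)
≡ (¬p4 ∧ p3 ∧ p4) ∨ (p2 ∧ p3 ∧ p4) ∨ p2 ∨ p1   (distribute ∧ over ∨)
≡ p2 ∨ p1   (simplify)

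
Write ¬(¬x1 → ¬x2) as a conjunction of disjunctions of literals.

¬(¬x1 → ¬x2)
⇔ ¬(¬¬x1 ∨ ¬x2)   [eliminate →]
⇔ ¬¬¬x1 ∧ ¬¬x2   [De Morgan]
⇔ ¬x1 ∧ ¬¬x2   [double negation]
⇔ ¬x1 ∧ x2   [double negation]

¬x1 ∧ x2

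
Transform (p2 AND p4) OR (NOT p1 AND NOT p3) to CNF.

(p2 OR NOT p1) AND (p2 OR NOT p3) AND (p4 OR NOT p1) AND (p4 OR NOT p3)

(p2 AND p4) OR (NOT p1 AND NOT p3)
≡ (p2 OR NOT p1) AND (p2 OR NOT p3) AND (p4 OR NOT p1) AND (p4 OR NOT p3)   [distribute OR over AND]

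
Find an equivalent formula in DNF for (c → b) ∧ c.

(c → b) ∧ c
⇔ (¬c ∨ b) ∧ c   (eliminate →)
⇔ (¬c ∧ c) ∨ (b ∧ c)   (distribute ∧ over ∨)
⇔ b ∧ c   (simplify)

b ∧ c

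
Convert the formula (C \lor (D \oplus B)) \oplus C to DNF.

(D \land \lnot B \land \lnot C) \lor (\lnot D \land B \land \lnot C)

(C \lor (D \oplus B)) \oplus C
≡ ((C \lor (D \oplus B)) \land \lnot C) \lor (\lnot (C \lor (D \oplus B)) \land C)   [expand \oplus]
≡ ((C \lor (D \land \lnot B) \lor (\lnot D \land B)) \land \lnot C) \lor (\lnot (C \lor (D \oplus B)) \land C)   [expand \oplus]
≡ ((C \lor (D \land \lnot B) \lor (\lnot D \land B)) \land \lnot C) \lor (\lnot (C \lor (D \land \lnot B) \lor (\lnot D \land B)) \land C)   [expand \oplus]
≡ ((C \lor (D \land \lnot B) \lor (\lnot D \land B)) \land \lnot C) \lor (\lnot C \land \lnot (D \land \lnot B) \land \lnot (\lnot D \land B) \land C)   [De Morgan]
≡ ((C \lor (D \land \lnot B) \lor (\lnot D \land B)) \land \lnot C) \lor (\lnot C \land (\lnot D \lor \lnot \lnot B) \land \lnot (\lnot D \land B) \land C)   [De Morgan]
≡ ((C \lor (D \land \lnot B) \lor (\lnot D \land B)) \land \lnot C) \lor (\lnot C \land (\lnot D \lor B) \land \lnot (\lnot D \land B) \land C)   [double negation]
≡ ((C \lor (D \land \lnot B) \lor (\lnot D \land B)) \land \lnot C) \lor (\lnot C \land (\lnot D \lor B) \land (\lnot \lnot D \lor \lnot B) \land C)   [De Morgan]
≡ ((C \lor (D \land \lnot B) \lor (\lnot D \land B)) \land \lnot C) \lor (\lnot C \land (\lnot D \lor B) \land (D \lor \lnot B) \land C)   [double negation]
≡ (C \land \lnot C) \lor (D \land \lnot B \land \lnot C) \lor (\lnot D \land B \land \lnot C) \lor (\lnot C \land \lnot D \land D \land C) \lor (\lnot C \land \lnot D \land \lnot B \land C) \lor (\lnot C \land B \land D \land C) \lor (\lnot C \land B \land \lnot B \land C)   [distribute \land over \lor]
≡ (D \land \lnot B \land \lnot C) \lor (\lnot D \land B \land \lnot C)   [simplify]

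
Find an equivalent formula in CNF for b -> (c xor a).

(~b | c | a) & (~b | ~c | ~a)

b -> (c xor a)
≡ ~b | (c xor a)   [eliminate ->]
≡ ~b | ((c | a) & ~(c & a))   [expand xor]
≡ ~b | ((c | a) & (~c | ~a))   [De Morgan]
≡ (~b | c | a) & (~b | ~c | ~a)   [distribute | over &]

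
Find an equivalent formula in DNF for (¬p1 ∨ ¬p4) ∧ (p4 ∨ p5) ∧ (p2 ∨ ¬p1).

(¬p1 ∧ p4) ∨ (¬p1 ∧ p5) ∨ (¬p4 ∧ p5 ∧ p2)

(¬p1 ∨ ¬p4) ∧ (p4 ∨ p5) ∧ (p2 ∨ ¬p1)
≡ (¬p1 ∧ p4 ∧ p2) ∨ (¬p1 ∧ p4 ∧ ¬p1) ∨ (¬p1 ∧ p5 ∧ p2) ∨ (¬p1 ∧ p5 ∧ ¬p1) ∨ (¬p4 ∧ p4 ∧ p2) ∨ (¬p4 ∧ p4 ∧ ¬p1) ∨ (¬p4 ∧ p5 ∧ p2) ∨ (¬p4 ∧ p5 ∧ ¬p1)   [distribute ∧ over ∨]
≡ (¬p1 ∧ p4) ∨ (¬p1 ∧ p5) ∨ (¬p4 ∧ p5 ∧ p2)   [simplify]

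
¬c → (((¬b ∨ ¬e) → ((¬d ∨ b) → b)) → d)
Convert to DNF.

c ∨ (¬b ∧ ¬d) ∨ d

¬c → (((¬b ∨ ¬e) → ((¬d ∨ b) → b)) → d)
= ¬¬c ∨ (((¬b ∨ ¬e) → ((¬d ∨ b) → b)) → d)   (eliminate →)
= ¬¬c ∨ ¬((¬b ∨ ¬e) → ((¬d ∨ b) → b)) ∨ d   (eliminate →)
= ¬¬c ∨ ¬(¬(¬b ∨ ¬e) ∨ ((¬d ∨ b) → b)) ∨ d   (eliminate →)
= ¬¬c ∨ ¬(¬(¬b ∨ ¬e) ∨ ¬(¬d ∨ b) ∨ b) ∨ d   (eliminate →)
= c ∨ ¬(¬(¬b ∨ ¬e) ∨ ¬(¬d ∨ b) ∨ b) ∨ d   (double negation)
= c ∨ (¬¬(¬b ∨ ¬e) ∧ ¬¬(¬d ∨ b) ∧ ¬b) ∨ d   (De Morgan)
= c ∨ ((¬b ∨ ¬e) ∧ ¬¬(¬d ∨ b) ∧ ¬b) ∨ d   (double negation)
= c ∨ ((¬b ∨ ¬e) ∧ (¬d ∨ b) ∧ ¬b) ∨ d   (double negation)
= c ∨ (¬b ∧ ¬d ∧ ¬b) ∨ (¬b ∧ b ∧ ¬b) ∨ (¬e ∧ ¬d ∧ ¬b) ∨ (¬e ∧ b ∧ ¬b) ∨ d   (distribute ∧ over ∨)
= c ∨ (¬b ∧ ¬d) ∨ d   (simplify)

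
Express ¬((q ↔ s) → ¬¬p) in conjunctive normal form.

(¬q ∨ s) ∧ (¬s ∨ q) ∧ ¬p

¬((q ↔ s) → ¬¬p)
≡ ¬(¬(q ↔ s) ∨ ¬¬p)   (eliminate →)
≡ ¬(¬((q → s) ∧ (s → q)) ∨ ¬¬p)   (eliminate ↔)
≡ ¬(¬((¬q ∨ s) ∧ (s → q)) ∨ ¬¬p)   (eliminate →)
≡ ¬(¬((¬q ∨ s) ∧ (¬s ∨ q)) ∨ ¬¬p)   (eliminate →)
≡ ¬¬((¬q ∨ s) ∧ (¬s ∨ q)) ∧ ¬¬¬p   (De Morgan)
≡ (¬q ∨ s) ∧ (¬s ∨ q) ∧ ¬¬¬p   (double negation)
≡ (¬q ∨ s) ∧ (¬s ∨ q) ∧ ¬p   (double negation)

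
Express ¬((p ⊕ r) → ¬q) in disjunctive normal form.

¬((p ⊕ r) → ¬q)
≡ ¬(¬(p ⊕ r) ∨ ¬q)   [eliminate →]
≡ ¬(¬((p ∧ ¬r) ∨ (¬p ∧ r)) ∨ ¬q)   [expand ⊕]
≡ ¬¬((p ∧ ¬r) ∨ (¬p ∧ r)) ∧ ¬¬q   [De Morgan]
≡ ((p ∧ ¬r) ∨ (¬p ∧ r)) ∧ ¬¬q   [double negation]
≡ ((p ∧ ¬r) ∨ (¬p ∧ r)) ∧ q   [double negation]
≡ (p ∧ ¬r ∧ q) ∨ (¬p ∧ r ∧ q)   [distribute ∧ over ∨]

(p ∧ ¬r ∧ q) ∨ (¬p ∧ r ∧ q)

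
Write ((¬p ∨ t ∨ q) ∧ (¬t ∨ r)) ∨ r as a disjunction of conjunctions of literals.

(¬p ∧ ¬t) ∨ (q ∧ ¬t) ∨ r

((¬p ∨ t ∨ q) ∧ (¬t ∨ r)) ∨ r
= (¬p ∧ ¬t) ∨ (¬p ∧ r) ∨ (t ∧ ¬t) ∨ (t ∧ r) ∨ (q ∧ ¬t) ∨ (q ∧ r) ∨ r   (distribute ∧ over ∨)
= (¬p ∧ ¬t) ∨ (q ∧ ¬t) ∨ r   (simplify)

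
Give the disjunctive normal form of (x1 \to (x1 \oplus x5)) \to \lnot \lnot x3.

(x1 \land x5) \lor x3

(x1 \to (x1 \oplus x5)) \to \lnot \lnot x3
≡ \lnot (x1 \to (x1 \oplus x5)) \lor \lnot \lnot x3
≡ \lnot (\lnot x1 \lor (x1 \oplus x5)) \lor \lnot \lnot x3
≡ \lnot (\lnot x1 \lor (x1 \land \lnot x5) \lor (\lnot x1 \land x5)) \lor \lnot \lnot x3
≡ (\lnot \lnot x1 \land \lnot (x1 \land \lnot x5) \land \lnot (\lnot x1 \land x5)) \lor \lnot \lnot x3
≡ (x1 \land \lnot (x1 \land \lnot x5) \land \lnot (\lnot x1 \land x5)) \lor \lnot \lnot x3
≡ (x1 \land (\lnot x1 \lor \lnot \lnot x5) \land \lnot (\lnot x1 \land x5)) \lor \lnot \lnot x3
≡ (x1 \land (\lnot x1 \lor x5) \land \lnot (\lnot x1 \land x5)) \lor \lnot \lnot x3
≡ (x1 \land (\lnot x1 \lor x5) \land (\lnot \lnot x1 \lor \lnot x5)) \lor \lnot \lnot x3
≡ (x1 \land (\lnot x1 \lor x5) \land (x1 \lor \lnot x5)) \lor \lnot \lnot x3
≡ (x1 \land (\lnot x1 \lor x5) \land (x1 \lor \lnot x5)) \lor x3
≡ (x1 \land \lnot x1 \land x1) \lor (x1 \land \lnot x1 \land \lnot x5) \lor (x1 \land x5 \land x1) \lor (x1 \land x5 \land \lnot x5) \lor x3
≡ (x1 \land x5) \lor x3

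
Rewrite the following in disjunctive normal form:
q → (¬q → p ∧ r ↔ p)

¬q ∨ p ∧ q ∨ p ∧ r

q → (¬q → p ∧ r ↔ p)
= ¬q ∨ (¬q → p ∧ r ↔ p)   — eliminate →
= ¬q ∨ ((¬q → p ∧ r) → p) ∧ (p → (¬q → p ∧ r))   — eliminate ↔
= ¬q ∨ (¬(¬q → p ∧ r) ∨ p) ∧ (p → (¬q → p ∧ r))   — eliminate →
= ¬q ∨ (¬(¬¬q ∨ p ∧ r) ∨ p) ∧ (p → (¬q → p ∧ r))   — eliminate →
= ¬q ∨ (¬(¬¬q ∨ p ∧ r) ∨ p) ∧ (¬p ∨ (¬q → p ∧ r))   — eliminate →
= ¬q ∨ (¬(¬¬q ∨ p ∧ r) ∨ p) ∧ (¬p ∨ ¬¬q ∨ p ∧ r)   — eliminate →
= ¬q ∨ (¬¬¬q ∧ ¬(p ∧ r) ∨ p) ∧ (¬p ∨ ¬¬q ∨ p ∧ r)   — De Morgan
= ¬q ∨ (¬q ∧ ¬(p ∧ r) ∨ p) ∧ (¬p ∨ ¬¬q ∨ p ∧ r)   — double negation
= ¬q ∨ (¬q ∧ (¬p ∨ ¬r) ∨ p) ∧ (¬p ∨ ¬¬q ∨ p ∧ r)   — De Morgan
= ¬q ∨ (¬q ∧ (¬p ∨ ¬r) ∨ p) ∧ (¬p ∨ q ∨ p ∧ r)   — double negation
= ¬q ∨ ¬q ∧ ¬p ∧ ¬p ∨ ¬q ∧ ¬p ∧ q ∨ ¬q ∧ ¬p ∧ p ∧ r ∨ ¬q ∧ ¬r ∧ ¬p ∨ ¬q ∧ ¬r ∧ q ∨ ¬q ∧ ¬r ∧ p ∧ r ∨ p ∧ ¬p ∨ p ∧ q ∨ p ∧ p ∧ r   — distribute ∧ over ∨
= ¬q ∨ p ∧ q ∨ p ∧ r   — simplify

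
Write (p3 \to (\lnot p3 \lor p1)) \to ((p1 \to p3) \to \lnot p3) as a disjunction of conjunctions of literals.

(p3 \land \lnot p1) \lor \lnot p3

(p3 \to (\lnot p3 \lor p1)) \to ((p1 \to p3) \to \lnot p3)
= \lnot (p3 \to (\lnot p3 \lor p1)) \lor ((p1 \to p3) \to \lnot p3)   [eliminate \to]
= \lnot (\lnot p3 \lor \lnot p3 \lor p1) \lor ((p1 \to p3) \to \lnot p3)   [eliminate \to]
= \lnot (\lnot p3 \lor \lnot p3 \lor p1) \lor \lnot (p1 \to p3) \lor \lnot p3   [eliminate \to]
= \lnot (\lnot p3 \lor \lnot p3 \lor p1) \lor \lnot (\lnot p1 \lor p3) \lor \lnot p3   [eliminate \to]
= (\lnot \lnot p3 \land \lnot \lnot p3 \land \lnot p1) \lor \lnot (\lnot p1 \lor p3) \lor \lnot p3   [De Morgan]
= (p3 \land \lnot \lnot p3 \land \lnot p1) \lor \lnot (\lnot p1 \lor p3) \lor \lnot p3   [double negation]
= (p3 \land p3 \land \lnot p1) \lor \lnot (\lnot p1 \lor p3) \lor \lnot p3   [double negation]
= (p3 \land p3 \land \lnot p1) \lor (\lnot \lnot p1 \land \lnot p3) \lor \lnot p3   [De Morgan]
= (p3 \land p3 \land \lnot p1) \lor (p1 \land \lnot p3) \lor \lnot p3   [double negation]
= (p3 \land \lnot p1) \lor \lnot p3   [simplify]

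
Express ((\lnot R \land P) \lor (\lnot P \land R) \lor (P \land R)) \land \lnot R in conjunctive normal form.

((\lnot R \land P) \lor (\lnot P \land R) \lor (P \land R)) \land \lnot R
= (\lnot R \lor \lnot P \lor P) \land (\lnot R \lor \lnot P \lor R) \land (\lnot R \lor R \lor P) \land (\lnot R \lor R \lor R) \land (P \lor \lnot P \lor P) \land (P \lor \lnot P \lor R) \land (P \lor R \lor P) \land (P \lor R \lor R) \land \lnot R   (distribute \lor over \land)
= (P \lor R) \land \lnot R   (simplify)

(P \lor R) \land \lnot R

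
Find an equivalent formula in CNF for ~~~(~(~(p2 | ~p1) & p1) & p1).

~~~(~(~(p2 | ~p1) & p1) & p1)
≡ ~(~(~(p2 | ~p1) & p1) & p1)   [double negation]
≡ ~~(~(p2 | ~p1) & p1) | ~p1   [De Morgan]
≡ (~(p2 | ~p1) & p1) | ~p1   [double negation]
≡ (~p2 & ~~p1 & p1) | ~p1   [De Morgan]
≡ (~p2 & p1 & p1) | ~p1   [double negation]
≡ (~p2 | ~p1) & (p1 | ~p1) & (p1 | ~p1)   [distribute | over &]
≡ ~p2 | ~p1   [simplify]

~p2 | ~p1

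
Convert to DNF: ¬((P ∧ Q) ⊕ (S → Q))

(¬Q ∧ S) ∨ (Q ∧ P)

¬((P ∧ Q) ⊕ (S → Q))
⇔ ¬((P ∧ Q ∧ ¬(S → Q)) ∨ (¬(P ∧ Q) ∧ (S → Q)))   — expand ⊕
⇔ ¬((P ∧ Q ∧ ¬(¬S ∨ Q)) ∨ (¬(P ∧ Q) ∧ (S → Q)))   — eliminate →
⇔ ¬((P ∧ Q ∧ ¬(¬S ∨ Q)) ∨ (¬(P ∧ Q) ∧ (¬S ∨ Q)))   — eliminate →
⇔ ¬(P ∧ Q ∧ ¬(¬S ∨ Q)) ∧ ¬(¬(P ∧ Q) ∧ (¬S ∨ Q))   — De Morgan
⇔ (¬P ∨ ¬Q ∨ ¬¬(¬S ∨ Q)) ∧ ¬(¬(P ∧ Q) ∧ (¬S ∨ Q))   — De Morgan
⇔ (¬P ∨ ¬Q ∨ ¬S ∨ Q) ∧ ¬(¬(P ∧ Q) ∧ (¬S ∨ Q))   — double negation
⇔ (¬P ∨ ¬Q ∨ ¬S ∨ Q) ∧ (¬¬(P ∧ Q) ∨ ¬(¬S ∨ Q))   — De Morgan
⇔ (¬P ∨ ¬Q ∨ ¬S ∨ Q) ∧ ((P ∧ Q) ∨ ¬(¬S ∨ Q))   — double negation
⇔ (¬P ∨ ¬Q ∨ ¬S ∨ Q) ∧ ((P ∧ Q) ∨ (¬¬S ∧ ¬Q))   — De Morgan
⇔ (¬P ∨ ¬Q ∨ ¬S ∨ Q) ∧ ((P ∧ Q) ∨ (S ∧ ¬Q))   — double negation
⇔ (¬P ∧ P ∧ Q) ∨ (¬P ∧ S ∧ ¬Q) ∨ (¬Q ∧ P ∧ Q) ∨ (¬Q ∧ S ∧ ¬Q) ∨ (¬S ∧ P ∧ Q) ∨ (¬S ∧ S ∧ ¬Q) ∨ (Q ∧ P ∧ Q) ∨ (Q ∧ S ∧ ¬Q)   — distribute ∧ over ∨
⇔ (¬Q ∧ S) ∨ (Q ∧ P)   — simplify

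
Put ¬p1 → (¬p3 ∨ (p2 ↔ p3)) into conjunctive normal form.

p1 ∨ ¬p3 ∨ p2

¬p1 → (¬p3 ∨ (p2 ↔ p3))
≡ ¬¬p1 ∨ ¬p3 ∨ (p2 ↔ p3)   (eliminate →)
≡ ¬¬p1 ∨ ¬p3 ∨ ((p2 → p3) ∧ (p3 → p2))   (eliminate ↔)
≡ ¬¬p1 ∨ ¬p3 ∨ ((¬p2 ∨ p3) ∧ (p3 → p2))   (eliminate →)
≡ ¬¬p1 ∨ ¬p3 ∨ ((¬p2 ∨ p3) ∧ (¬p3 ∨ p2))   (eliminate →)
≡ p1 ∨ ¬p3 ∨ ((¬p2 ∨ p3) ∧ (¬p3 ∨ p2))   (double negation)
≡ (p1 ∨ ¬p3 ∨ ¬p2 ∨ p3) ∧ (p1 ∨ ¬p3 ∨ ¬p3 ∨ p2)   (distribute ∨ over ∧)
≡ p1 ∨ ¬p3 ∨ p2   (simplify)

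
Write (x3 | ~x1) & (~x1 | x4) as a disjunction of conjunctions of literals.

(x3 & x4) | ~x1

(x3 | ~x1) & (~x1 | x4)
≡ (x3 & ~x1) | (x3 & x4) | (~x1 & ~x1) | (~x1 & x4)   [distribute & over |]
≡ (x3 & x4) | ~x1   [simplify]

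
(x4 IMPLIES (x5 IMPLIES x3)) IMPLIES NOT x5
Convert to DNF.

(x4 IMPLIES (x5 IMPLIES x3)) IMPLIES NOT x5
≡ NOT (x4 IMPLIES (x5 IMPLIES x3)) OR NOT x5   — eliminate IMPLIES
≡ NOT (NOT x4 OR (x5 IMPLIES x3)) OR NOT x5   — eliminate IMPLIES
≡ NOT (NOT x4 OR NOT x5 OR x3) OR NOT x5   — eliminate IMPLIES
≡ (NOT NOT x4 AND NOT NOT x5 AND NOT x3) OR NOT x5   — De Morgan
≡ (x4 AND NOT NOT x5 AND NOT x3) OR NOT x5   — double negation
≡ (x4 AND x5 AND NOT x3) OR NOT x5   — double negation

(x4 AND x5 AND NOT x3) OR NOT x5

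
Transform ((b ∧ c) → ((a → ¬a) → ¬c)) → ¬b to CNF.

(c ∨ ¬b) ∧ (¬a ∨ ¬b)

((b ∧ c) → ((a → ¬a) → ¬c)) → ¬b
⇔ ¬((b ∧ c) → ((a → ¬a) → ¬c)) ∨ ¬b   — eliminate →
⇔ ¬(¬(b ∧ c) ∨ ((a → ¬a) → ¬c)) ∨ ¬b   — eliminate →
⇔ ¬(¬(b ∧ c) ∨ ¬(a → ¬a) ∨ ¬c) ∨ ¬b   — eliminate →
⇔ ¬(¬(b ∧ c) ∨ ¬(¬a ∨ ¬a) ∨ ¬c) ∨ ¬b   — eliminate →
⇔ (¬¬(b ∧ c) ∧ ¬¬(¬a ∨ ¬a) ∧ ¬¬c) ∨ ¬b   — De Morgan
⇔ (b ∧ c ∧ ¬¬(¬a ∨ ¬a) ∧ ¬¬c) ∨ ¬b   — double negation
⇔ (b ∧ c ∧ (¬a ∨ ¬a) ∧ ¬¬c) ∨ ¬b   — double negation
⇔ (b ∧ c ∧ (¬a ∨ ¬a) ∧ c) ∨ ¬b   — double negation
⇔ (b ∨ ¬b) ∧ (c ∨ ¬b) ∧ (¬a ∨ ¬a ∨ ¬b) ∧ (c ∨ ¬b)   — distribute ∨ over ∧
⇔ (c ∨ ¬b) ∧ (¬a ∨ ¬b)   — simplify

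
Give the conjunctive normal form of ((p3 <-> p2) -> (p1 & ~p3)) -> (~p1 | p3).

((p3 <-> p2) -> (p1 & ~p3)) -> (~p1 | p3)
≡ ~((p3 <-> p2) -> (p1 & ~p3)) | ~p1 | p3   [eliminate ->]
≡ ~(~(p3 <-> p2) | (p1 & ~p3)) | ~p1 | p3   [eliminate ->]
≡ ~(~((p3 -> p2) & (p2 -> p3)) | (p1 & ~p3)) | ~p1 | p3   [eliminate <->]
≡ ~(~((~p3 | p2) & (p2 -> p3)) | (p1 & ~p3)) | ~p1 | p3   [eliminate ->]
≡ ~(~((~p3 | p2) & (~p2 | p3)) | (p1 & ~p3)) | ~p1 | p3   [eliminate ->]
≡ (~~((~p3 | p2) & (~p2 | p3)) & ~(p1 & ~p3)) | ~p1 | p3   [De Morgan]
≡ ((~p3 | p2) & (~p2 | p3) & ~(p1 & ~p3)) | ~p1 | p3   [double negation]
≡ ((~p3 | p2) & (~p2 | p3) & (~p1 | ~~p3)) | ~p1 | p3   [De Morgan]
≡ ((~p3 | p2) & (~p2 | p3) & (~p1 | p3)) | ~p1 | p3   [double negation]
≡ (~p3 | p2 | ~p1 | p3) & (~p2 | p3 | ~p1 | p3) & (~p1 | p3 | ~p1 | p3)   [distribute | over &]
≡ ~p1 | p3   [simplify]

~p1 | p3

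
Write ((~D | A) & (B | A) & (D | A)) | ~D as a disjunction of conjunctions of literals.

((~D | A) & (B | A) & (D | A)) | ~D
≡ (~D & B & D) | (~D & B & A) | (~D & A & D) | (~D & A & A) | (A & B & D) | (A & B & A) | (A & A & D) | (A & A & A) | ~D
≡ A | ~D

A | ~D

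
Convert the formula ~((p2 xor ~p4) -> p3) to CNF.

~((p2 xor ~p4) -> p3)
= ~(~(p2 xor ~p4) | p3)   (eliminate ->)
= ~(~((p2 | ~p4) & ~(p2 & ~p4)) | p3)   (expand xor)
= ~~((p2 | ~p4) & ~(p2 & ~p4)) & ~p3   (De Morgan)
= (p2 | ~p4) & ~(p2 & ~p4) & ~p3   (double negation)
= (p2 | ~p4) & (~p2 | ~~p4) & ~p3   (De Morgan)
= (p2 | ~p4) & (~p2 | p4) & ~p3   (double negation)

(p2 | ~p4) & (~p2 | p4) & ~p3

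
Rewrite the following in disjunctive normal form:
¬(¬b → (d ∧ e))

¬(¬b → (d ∧ e))
= ¬(¬¬b ∨ (d ∧ e))   [eliminate →]
= ¬¬¬b ∧ ¬(d ∧ e)   [De Morgan]
= ¬b ∧ ¬(d ∧ e)   [double negation]
= ¬b ∧ (¬d ∨ ¬e)   [De Morgan]
= (¬b ∧ ¬d) ∨ (¬b ∧ ¬e)   [distribute ∧ over ∨]

(¬b ∧ ¬d) ∨ (¬b ∧ ¬e)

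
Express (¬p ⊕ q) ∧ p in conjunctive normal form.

(¬p ∨ q) ∧ p

(¬p ⊕ q) ∧ p
≡ (¬p ∨ q) ∧ ¬(¬p ∧ q) ∧ p   (expand ⊕)
≡ (¬p ∨ q) ∧ (¬¬p ∨ ¬q) ∧ p   (De Morgan)
≡ (¬p ∨ q) ∧ (p ∨ ¬q) ∧ p   (double negation)
≡ (¬p ∨ q) ∧ p   (simplify)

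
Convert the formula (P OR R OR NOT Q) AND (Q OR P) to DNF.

(P OR R OR NOT Q) AND (Q OR P)
= (P AND Q) OR (P AND P) OR (R AND Q) OR (R AND P) OR (NOT Q AND Q) OR (NOT Q AND P)   (distribute AND over OR)
= P OR (R AND Q)   (simplify)

P OR (R AND Q)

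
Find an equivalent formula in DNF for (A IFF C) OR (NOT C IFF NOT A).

(NOT A AND NOT C) OR (C AND A)

(A IFF C) OR (NOT C IFF NOT A)
= ((A IMPLIES C) AND (C IMPLIES A)) OR (NOT C IFF NOT A)   [eliminate IFF]
= ((NOT A OR C) AND (C IMPLIES A)) OR (NOT C IFF NOT A)   [eliminate IMPLIES]
= ((NOT A OR C) AND (NOT C OR A)) OR (NOT C IFF NOT A)   [eliminate IMPLIES]
= ((NOT A OR C) AND (NOT C OR A)) OR ((NOT C IMPLIES NOT A) AND (NOT A IMPLIES NOT C))   [eliminate IFF]
= ((NOT A OR C) AND (NOT C OR A)) OR ((NOT NOT C OR NOT A) AND (NOT A IMPLIES NOT C))   [eliminate IMPLIES]
= ((NOT A OR C) AND (NOT C OR A)) OR ((NOT NOT C OR NOT A) AND (NOT NOT A OR NOT C))   [eliminate IMPLIES]
= ((NOT A OR C) AND (NOT C OR A)) OR ((C OR NOT A) AND (NOT NOT A OR NOT C))   [double negation]
= ((NOT A OR C) AND (NOT C OR A)) OR ((C OR NOT A) AND (A OR NOT C))   [double negation]
= (NOT A AND NOT C) OR (NOT A AND A) OR (C AND NOT C) OR (C AND A) OR (C AND A) OR (C AND NOT C) OR (NOT A AND A) OR (NOT A AND NOT C)   [distribute AND over OR]
= (NOT A AND NOT C) OR (C AND A)   [simplify]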